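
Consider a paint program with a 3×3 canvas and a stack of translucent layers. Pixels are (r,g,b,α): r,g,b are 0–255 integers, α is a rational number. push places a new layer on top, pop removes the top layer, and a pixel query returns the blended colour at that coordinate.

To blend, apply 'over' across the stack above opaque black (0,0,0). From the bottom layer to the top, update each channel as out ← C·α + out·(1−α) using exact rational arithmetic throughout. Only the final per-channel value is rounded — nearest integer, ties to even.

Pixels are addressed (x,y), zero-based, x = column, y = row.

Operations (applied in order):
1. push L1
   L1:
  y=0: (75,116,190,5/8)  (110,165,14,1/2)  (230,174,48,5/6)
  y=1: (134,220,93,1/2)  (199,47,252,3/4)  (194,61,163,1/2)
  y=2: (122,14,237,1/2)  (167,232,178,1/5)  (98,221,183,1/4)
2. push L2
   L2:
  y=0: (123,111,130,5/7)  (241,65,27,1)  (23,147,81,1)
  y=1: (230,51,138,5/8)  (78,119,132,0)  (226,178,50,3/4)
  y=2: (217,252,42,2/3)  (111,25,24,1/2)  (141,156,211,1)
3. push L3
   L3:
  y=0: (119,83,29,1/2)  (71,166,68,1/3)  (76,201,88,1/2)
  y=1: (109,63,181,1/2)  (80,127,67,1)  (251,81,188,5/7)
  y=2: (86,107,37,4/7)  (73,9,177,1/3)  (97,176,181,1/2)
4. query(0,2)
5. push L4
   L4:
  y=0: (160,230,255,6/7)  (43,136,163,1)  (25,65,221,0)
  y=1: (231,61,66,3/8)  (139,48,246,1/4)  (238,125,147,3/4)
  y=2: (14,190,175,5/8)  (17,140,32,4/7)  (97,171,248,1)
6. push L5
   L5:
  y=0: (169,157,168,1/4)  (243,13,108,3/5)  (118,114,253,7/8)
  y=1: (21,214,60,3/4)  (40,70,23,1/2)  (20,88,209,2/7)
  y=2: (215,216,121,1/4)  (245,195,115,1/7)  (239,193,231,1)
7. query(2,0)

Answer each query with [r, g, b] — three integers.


query (0,2) [L1,L2,L3] — begin 0,0,0
+L1 (α=1/2) → [61, 7, 237/2]
+L2 (α=2/3) → [165, 511/3, 135/2]
+L3 (α=4/7) → [839/7, 939/7, 701/14]
rounded: [120, 134, 50]

query (2,0) [L1,L2,L3,L4,L5] — begin 0,0,0
after L1 α=5/6: [575/3, 145, 40]
after L2 α=1: [23, 147, 81]
after L3 α=1/2: [99/2, 174, 169/2]
after L4 α=0: [99/2, 174, 169/2]
after L5 α=7/8: [1751/16, 243/2, 3711/16]
= [109, 122, 232]


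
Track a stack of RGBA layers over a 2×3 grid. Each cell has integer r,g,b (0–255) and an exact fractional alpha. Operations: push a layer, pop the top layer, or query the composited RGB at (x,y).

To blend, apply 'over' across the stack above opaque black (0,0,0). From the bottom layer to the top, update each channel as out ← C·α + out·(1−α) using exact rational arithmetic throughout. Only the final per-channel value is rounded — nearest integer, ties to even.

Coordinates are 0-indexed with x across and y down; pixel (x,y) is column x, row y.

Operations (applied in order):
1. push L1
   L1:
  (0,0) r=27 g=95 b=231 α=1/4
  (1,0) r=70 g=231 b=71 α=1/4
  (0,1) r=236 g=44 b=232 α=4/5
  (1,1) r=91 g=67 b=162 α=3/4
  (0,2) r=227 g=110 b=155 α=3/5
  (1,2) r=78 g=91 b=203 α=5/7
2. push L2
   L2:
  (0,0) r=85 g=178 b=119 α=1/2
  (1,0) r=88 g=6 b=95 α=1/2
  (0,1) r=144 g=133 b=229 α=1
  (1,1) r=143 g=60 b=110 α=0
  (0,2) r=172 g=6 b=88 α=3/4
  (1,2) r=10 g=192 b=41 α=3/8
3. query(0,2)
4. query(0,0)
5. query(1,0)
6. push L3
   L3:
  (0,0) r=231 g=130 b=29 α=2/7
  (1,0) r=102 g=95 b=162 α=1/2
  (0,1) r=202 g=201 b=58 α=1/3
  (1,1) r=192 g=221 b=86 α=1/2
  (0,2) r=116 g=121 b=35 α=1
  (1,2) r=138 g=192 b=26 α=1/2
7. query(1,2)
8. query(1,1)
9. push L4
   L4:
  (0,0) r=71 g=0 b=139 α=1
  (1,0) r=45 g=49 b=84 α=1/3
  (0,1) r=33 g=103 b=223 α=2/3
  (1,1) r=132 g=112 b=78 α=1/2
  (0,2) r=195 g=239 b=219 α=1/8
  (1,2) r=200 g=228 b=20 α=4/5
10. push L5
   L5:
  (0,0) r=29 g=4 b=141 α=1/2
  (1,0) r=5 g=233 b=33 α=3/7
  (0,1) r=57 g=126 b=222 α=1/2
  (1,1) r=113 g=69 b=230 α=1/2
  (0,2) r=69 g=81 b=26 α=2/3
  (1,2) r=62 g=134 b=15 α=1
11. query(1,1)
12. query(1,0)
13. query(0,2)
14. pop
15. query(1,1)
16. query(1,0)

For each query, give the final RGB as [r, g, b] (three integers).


(0,2) stack=L1,L2; from [0,0,0]:
+L1 (α=3/5) → [681/5, 66, 93]
+L2 (α=3/4) → [3261/20, 21, 357/4]
→ [163, 21, 89]

(0,0) stack=L1,L2; from [0,0,0]:
+L1 (α=1/4) → [27/4, 95/4, 231/4]
+L2 (α=1/2) → [367/8, 807/8, 707/8]
rounded: [46, 101, 88]

query (1,0) [L1,L2] — begin 0,0,0
L1 α=1/4: [35/2, 231/4, 71/4]
L2 α=1/2: [211/4, 255/8, 451/8]
rounded: [53, 32, 56]

(1,2) stack=L1,L2,L3; from [0,0,0]:
after L1 α=5/7: [390/7, 65, 145]
after L2 α=3/8: [270/7, 901/8, 106]
after L3 α=1/2: [618/7, 2437/16, 66]
= [88, 152, 66]

query (1,1) [L1,L2,L3] — begin 0,0,0
after L1 α=3/4: [273/4, 201/4, 243/2]
after L2 α=0: [273/4, 201/4, 243/2]
after L3 α=1/2: [1041/8, 1085/8, 415/4]
rounded: [130, 136, 104]

at x=1,y=1 over L1,L2,L3,L4,L5:
after L1 α=3/4: [273/4, 201/4, 243/2]
after L2 α=0: [273/4, 201/4, 243/2]
after L3 α=1/2: [1041/8, 1085/8, 415/4]
after L4 α=1/2: [2097/16, 1981/16, 727/8]
after L5 α=1/2: [3905/32, 3085/32, 2567/16]
→ [122, 96, 160]

query (1,0) [L1,L2,L3,L4,L5] — begin 0,0,0
L1 α=1/4: [35/2, 231/4, 71/4]
L2 α=1/2: [211/4, 255/8, 451/8]
L3 α=1/2: [619/8, 1015/16, 1747/16]
L4 α=1/3: [799/12, 469/8, 2419/24]
L5 α=3/7: [844/21, 1867/14, 3013/42]
rounded: [40, 133, 72]

query (0,2) [L1,L2,L3,L4,L5] — begin 0,0,0
after L1 α=3/5: [681/5, 66, 93]
after L2 α=3/4: [3261/20, 21, 357/4]
after L3 α=1: [116, 121, 35]
after L4 α=1/8: [1007/8, 543/4, 58]
after L5 α=2/3: [2111/24, 397/4, 110/3]
→ [88, 99, 37]

(1,1) stack=L1,L2,L3,L4; from [0,0,0]:
+L1 (α=3/4) → [273/4, 201/4, 243/2]
+L2 (α=0) → [273/4, 201/4, 243/2]
+L3 (α=1/2) → [1041/8, 1085/8, 415/4]
+L4 (α=1/2) → [2097/16, 1981/16, 727/8]
rounded: [131, 124, 91]

at x=1,y=0 over L1,L2,L3,L4:
+L1 (α=1/4) → [35/2, 231/4, 71/4]
+L2 (α=1/2) → [211/4, 255/8, 451/8]
+L3 (α=1/2) → [619/8, 1015/16, 1747/16]
+L4 (α=1/3) → [799/12, 469/8, 2419/24]
→ [67, 59, 101]


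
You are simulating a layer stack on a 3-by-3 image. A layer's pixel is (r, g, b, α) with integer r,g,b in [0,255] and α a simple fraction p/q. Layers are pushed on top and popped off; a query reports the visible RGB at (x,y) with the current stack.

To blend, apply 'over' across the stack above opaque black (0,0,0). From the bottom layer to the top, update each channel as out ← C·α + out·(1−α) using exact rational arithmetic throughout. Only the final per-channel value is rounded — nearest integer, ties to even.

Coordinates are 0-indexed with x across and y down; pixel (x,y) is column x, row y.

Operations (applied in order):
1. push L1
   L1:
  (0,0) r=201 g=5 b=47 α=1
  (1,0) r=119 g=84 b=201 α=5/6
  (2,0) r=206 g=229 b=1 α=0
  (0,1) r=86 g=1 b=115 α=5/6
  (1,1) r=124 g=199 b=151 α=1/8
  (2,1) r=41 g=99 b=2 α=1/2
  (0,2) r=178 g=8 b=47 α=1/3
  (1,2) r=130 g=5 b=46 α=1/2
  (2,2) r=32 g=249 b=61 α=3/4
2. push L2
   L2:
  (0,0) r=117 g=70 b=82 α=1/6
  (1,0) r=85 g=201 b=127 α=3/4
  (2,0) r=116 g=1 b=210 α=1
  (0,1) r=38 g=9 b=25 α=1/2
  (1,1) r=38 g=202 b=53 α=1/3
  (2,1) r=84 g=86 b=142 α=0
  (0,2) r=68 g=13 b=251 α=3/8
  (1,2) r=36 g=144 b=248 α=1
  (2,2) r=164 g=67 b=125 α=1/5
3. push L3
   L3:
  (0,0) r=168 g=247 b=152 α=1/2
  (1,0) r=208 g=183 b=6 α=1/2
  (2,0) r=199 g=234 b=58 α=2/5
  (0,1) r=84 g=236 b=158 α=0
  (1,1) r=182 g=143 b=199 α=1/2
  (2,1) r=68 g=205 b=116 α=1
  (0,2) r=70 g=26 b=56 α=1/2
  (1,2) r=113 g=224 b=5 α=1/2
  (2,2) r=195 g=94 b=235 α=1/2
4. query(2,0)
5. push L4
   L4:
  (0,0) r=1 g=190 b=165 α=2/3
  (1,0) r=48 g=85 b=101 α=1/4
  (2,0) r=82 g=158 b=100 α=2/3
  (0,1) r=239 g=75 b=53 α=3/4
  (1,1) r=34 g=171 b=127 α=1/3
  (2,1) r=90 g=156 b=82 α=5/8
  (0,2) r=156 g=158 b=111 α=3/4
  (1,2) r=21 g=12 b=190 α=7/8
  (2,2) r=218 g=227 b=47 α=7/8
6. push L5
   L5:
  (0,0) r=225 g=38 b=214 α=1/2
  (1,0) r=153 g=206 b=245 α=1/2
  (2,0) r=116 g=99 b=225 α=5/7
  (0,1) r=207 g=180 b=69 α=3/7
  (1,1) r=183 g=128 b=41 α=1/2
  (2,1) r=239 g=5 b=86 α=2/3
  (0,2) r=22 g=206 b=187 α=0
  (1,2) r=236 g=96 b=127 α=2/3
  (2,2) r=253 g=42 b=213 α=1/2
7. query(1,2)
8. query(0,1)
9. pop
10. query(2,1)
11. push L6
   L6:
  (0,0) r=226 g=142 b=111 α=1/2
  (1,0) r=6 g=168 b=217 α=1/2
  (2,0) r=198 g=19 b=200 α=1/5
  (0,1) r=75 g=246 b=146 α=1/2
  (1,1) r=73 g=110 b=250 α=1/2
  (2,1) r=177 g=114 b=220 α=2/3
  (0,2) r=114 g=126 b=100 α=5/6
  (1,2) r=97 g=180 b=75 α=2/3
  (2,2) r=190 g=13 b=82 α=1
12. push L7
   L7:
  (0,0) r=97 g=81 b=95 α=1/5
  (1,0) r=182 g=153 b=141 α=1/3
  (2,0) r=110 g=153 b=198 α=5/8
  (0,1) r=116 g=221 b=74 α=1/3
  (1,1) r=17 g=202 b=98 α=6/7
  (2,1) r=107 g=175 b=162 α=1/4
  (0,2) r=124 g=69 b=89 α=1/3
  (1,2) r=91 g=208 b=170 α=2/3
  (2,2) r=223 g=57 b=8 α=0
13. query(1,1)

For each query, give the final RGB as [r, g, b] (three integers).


at x=2,y=0 over L1,L2,L3:
+L1 (α=0) → [0, 0, 0]
+L2 (α=1) → [116, 1, 210]
+L3 (α=2/5) → [746/5, 471/5, 746/5]
= [149, 94, 149]

query (1,2) [L1,L2,L3,L4,L5] — begin 0,0,0
+L1 (α=1/2) → [65, 5/2, 23]
+L2 (α=1) → [36, 144, 248]
+L3 (α=1/2) → [149/2, 184, 253/2]
+L4 (α=7/8) → [443/16, 67/2, 2913/16]
+L5 (α=2/3) → [2665/16, 451/6, 6977/48]
→ [167, 75, 145]

(0,1) stack=L1,L2,L3,L4,L5; from [0,0,0]:
L1 α=5/6: [215/3, 5/6, 575/6]
L2 α=1/2: [329/6, 59/12, 725/12]
L3 α=0: [329/6, 59/12, 725/12]
L4 α=3/4: [4631/24, 2759/48, 2633/48]
L5 α=3/7: [8357/42, 9239/84, 731/12]
rounded: [199, 110, 61]

at x=2,y=1 over L1,L2,L3,L4:
L1 α=1/2: [41/2, 99/2, 1]
L2 α=0: [41/2, 99/2, 1]
L3 α=1: [68, 205, 116]
L4 α=5/8: [327/4, 1395/8, 379/4]
= [82, 174, 95]

at x=1,y=1 over L1,L2,L3,L4,L6,L7:
L1 α=1/8: [31/2, 199/8, 151/8]
L2 α=1/3: [23, 1007/12, 121/4]
L3 α=1/2: [205/2, 2723/24, 917/8]
L4 α=1/3: [239/3, 4775/36, 475/4]
L6 α=1/2: [229/3, 8735/72, 1475/8]
L7 α=6/7: [535/21, 95999/504, 6179/56]
→ [25, 190, 110]


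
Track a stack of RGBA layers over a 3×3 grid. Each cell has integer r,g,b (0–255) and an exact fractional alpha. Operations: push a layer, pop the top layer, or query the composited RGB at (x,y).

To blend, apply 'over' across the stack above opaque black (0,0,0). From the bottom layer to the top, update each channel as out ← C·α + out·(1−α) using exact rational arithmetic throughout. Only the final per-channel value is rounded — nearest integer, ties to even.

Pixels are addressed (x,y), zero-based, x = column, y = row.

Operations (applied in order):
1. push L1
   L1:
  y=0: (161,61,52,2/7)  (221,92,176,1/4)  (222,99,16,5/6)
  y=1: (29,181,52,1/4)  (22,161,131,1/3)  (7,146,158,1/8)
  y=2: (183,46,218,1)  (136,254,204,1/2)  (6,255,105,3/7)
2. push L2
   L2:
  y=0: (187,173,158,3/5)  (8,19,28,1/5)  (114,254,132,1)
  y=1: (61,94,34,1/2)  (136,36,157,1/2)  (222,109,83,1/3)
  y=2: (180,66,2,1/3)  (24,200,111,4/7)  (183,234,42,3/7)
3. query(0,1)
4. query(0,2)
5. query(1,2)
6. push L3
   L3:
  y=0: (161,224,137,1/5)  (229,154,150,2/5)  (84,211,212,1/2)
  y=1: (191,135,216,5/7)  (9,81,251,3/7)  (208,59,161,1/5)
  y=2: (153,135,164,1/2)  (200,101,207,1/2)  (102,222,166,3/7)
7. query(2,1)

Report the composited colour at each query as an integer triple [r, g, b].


at x=0,y=1 over L1,L2:
after L1 α=1/4: [29/4, 181/4, 13]
after L2 α=1/2: [273/8, 557/8, 47/2]
= [34, 70, 24]

at x=0,y=2 over L1,L2:
+L1 (α=1) → [183, 46, 218]
+L2 (α=1/3) → [182, 158/3, 146]
rounded: [182, 53, 146]

at x=1,y=2 over L1,L2:
L1 α=1/2: [68, 127, 102]
L2 α=4/7: [300/7, 1181/7, 750/7]
= [43, 169, 107]

(2,1) stack=L1,L2,L3; from [0,0,0]:
after L1 α=1/8: [7/8, 73/4, 79/4]
after L2 α=1/3: [895/12, 97/2, 245/6]
after L3 α=1/5: [1519/15, 253/5, 973/15]
= [101, 51, 65]


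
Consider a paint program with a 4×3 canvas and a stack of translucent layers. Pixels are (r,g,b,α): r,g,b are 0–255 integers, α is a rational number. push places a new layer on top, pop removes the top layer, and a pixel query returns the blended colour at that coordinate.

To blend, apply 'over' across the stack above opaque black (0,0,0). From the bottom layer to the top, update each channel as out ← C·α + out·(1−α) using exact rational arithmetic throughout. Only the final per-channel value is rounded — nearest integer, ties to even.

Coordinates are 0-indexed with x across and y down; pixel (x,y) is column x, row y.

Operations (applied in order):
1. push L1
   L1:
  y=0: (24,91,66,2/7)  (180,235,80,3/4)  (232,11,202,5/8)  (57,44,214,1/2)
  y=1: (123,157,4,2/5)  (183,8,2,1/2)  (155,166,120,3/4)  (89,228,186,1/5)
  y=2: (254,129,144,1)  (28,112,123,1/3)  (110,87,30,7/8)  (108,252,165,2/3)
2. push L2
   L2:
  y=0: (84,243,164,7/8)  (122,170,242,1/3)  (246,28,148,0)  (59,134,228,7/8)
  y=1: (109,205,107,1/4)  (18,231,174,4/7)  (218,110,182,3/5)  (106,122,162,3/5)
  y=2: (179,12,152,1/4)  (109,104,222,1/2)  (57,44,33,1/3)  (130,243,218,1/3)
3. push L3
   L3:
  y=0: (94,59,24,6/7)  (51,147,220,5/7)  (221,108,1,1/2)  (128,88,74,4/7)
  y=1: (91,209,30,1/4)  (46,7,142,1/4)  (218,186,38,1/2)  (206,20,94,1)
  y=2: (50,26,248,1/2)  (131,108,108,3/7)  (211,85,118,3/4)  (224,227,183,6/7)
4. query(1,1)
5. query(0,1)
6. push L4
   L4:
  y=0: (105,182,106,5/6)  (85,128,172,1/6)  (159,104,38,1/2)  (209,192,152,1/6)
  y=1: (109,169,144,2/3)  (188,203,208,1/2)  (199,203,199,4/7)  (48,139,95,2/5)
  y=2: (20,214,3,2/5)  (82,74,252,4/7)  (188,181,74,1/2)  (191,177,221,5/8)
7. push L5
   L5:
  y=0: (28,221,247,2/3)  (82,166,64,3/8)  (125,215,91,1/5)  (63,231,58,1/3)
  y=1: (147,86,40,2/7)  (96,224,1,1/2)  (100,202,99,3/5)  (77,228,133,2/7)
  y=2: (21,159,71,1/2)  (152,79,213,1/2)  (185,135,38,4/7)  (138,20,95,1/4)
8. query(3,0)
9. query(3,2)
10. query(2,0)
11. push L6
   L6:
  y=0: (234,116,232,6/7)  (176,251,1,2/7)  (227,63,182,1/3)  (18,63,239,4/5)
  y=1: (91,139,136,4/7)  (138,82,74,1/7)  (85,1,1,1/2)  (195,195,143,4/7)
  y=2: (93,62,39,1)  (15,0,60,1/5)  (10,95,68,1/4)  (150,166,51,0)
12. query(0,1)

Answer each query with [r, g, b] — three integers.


(1,1) stack=L1,L2,L3; from [0,0,0]:
+L1 (α=1/2) → [183/2, 4, 1]
+L2 (α=4/7) → [99/2, 936/7, 699/7]
+L3 (α=1/4) → [389/8, 2857/28, 3091/28]
→ [49, 102, 110]

at x=0,y=1 over L1,L2,L3:
after L1 α=2/5: [246/5, 314/5, 8/5]
after L2 α=1/4: [1283/20, 1967/20, 559/20]
after L3 α=1/4: [5669/80, 10081/80, 2277/80]
= [71, 126, 28]

query (3,0) [L1,L2,L3,L4,L5] — begin 0,0,0
after L1 α=1/2: [57/2, 22, 107]
after L2 α=7/8: [883/16, 120, 1703/8]
after L3 α=4/7: [10841/112, 712/7, 7477/56]
after L4 α=1/6: [25871/224, 2452/21, 15299/112]
after L5 α=1/3: [32927/336, 9755/63, 18547/168]
→ [98, 155, 110]

query (3,2) [L1,L2,L3,L4,L5] — begin 0,0,0
L1 α=2/3: [72, 168, 110]
L2 α=1/3: [274/3, 193, 146]
L3 α=6/7: [4306/21, 1555/7, 1244/7]
L4 α=5/8: [10991/56, 2715/14, 11467/56]
L5 α=1/4: [40701/224, 8425/56, 39721/224]
= [182, 150, 177]

(2,0) stack=L1,L2,L3,L4,L5; from [0,0,0]:
+L1 (α=5/8) → [145, 55/8, 505/4]
+L2 (α=0) → [145, 55/8, 505/4]
+L3 (α=1/2) → [183, 919/16, 509/8]
+L4 (α=1/2) → [171, 2583/32, 813/16]
+L5 (α=1/5) → [809/5, 4303/40, 1177/20]
rounded: [162, 108, 59]

query (0,1) [L1,L2,L3,L4,L5,L6] — begin 0,0,0
L1 α=2/5: [246/5, 314/5, 8/5]
L2 α=1/4: [1283/20, 1967/20, 559/20]
L3 α=1/4: [5669/80, 10081/80, 2277/80]
L4 α=2/3: [7703/80, 37121/240, 8439/80]
L5 α=2/7: [12407/112, 45377/336, 9719/112]
L6 α=4/7: [77989/784, 107649/784, 90085/784]
rounded: [99, 137, 115]


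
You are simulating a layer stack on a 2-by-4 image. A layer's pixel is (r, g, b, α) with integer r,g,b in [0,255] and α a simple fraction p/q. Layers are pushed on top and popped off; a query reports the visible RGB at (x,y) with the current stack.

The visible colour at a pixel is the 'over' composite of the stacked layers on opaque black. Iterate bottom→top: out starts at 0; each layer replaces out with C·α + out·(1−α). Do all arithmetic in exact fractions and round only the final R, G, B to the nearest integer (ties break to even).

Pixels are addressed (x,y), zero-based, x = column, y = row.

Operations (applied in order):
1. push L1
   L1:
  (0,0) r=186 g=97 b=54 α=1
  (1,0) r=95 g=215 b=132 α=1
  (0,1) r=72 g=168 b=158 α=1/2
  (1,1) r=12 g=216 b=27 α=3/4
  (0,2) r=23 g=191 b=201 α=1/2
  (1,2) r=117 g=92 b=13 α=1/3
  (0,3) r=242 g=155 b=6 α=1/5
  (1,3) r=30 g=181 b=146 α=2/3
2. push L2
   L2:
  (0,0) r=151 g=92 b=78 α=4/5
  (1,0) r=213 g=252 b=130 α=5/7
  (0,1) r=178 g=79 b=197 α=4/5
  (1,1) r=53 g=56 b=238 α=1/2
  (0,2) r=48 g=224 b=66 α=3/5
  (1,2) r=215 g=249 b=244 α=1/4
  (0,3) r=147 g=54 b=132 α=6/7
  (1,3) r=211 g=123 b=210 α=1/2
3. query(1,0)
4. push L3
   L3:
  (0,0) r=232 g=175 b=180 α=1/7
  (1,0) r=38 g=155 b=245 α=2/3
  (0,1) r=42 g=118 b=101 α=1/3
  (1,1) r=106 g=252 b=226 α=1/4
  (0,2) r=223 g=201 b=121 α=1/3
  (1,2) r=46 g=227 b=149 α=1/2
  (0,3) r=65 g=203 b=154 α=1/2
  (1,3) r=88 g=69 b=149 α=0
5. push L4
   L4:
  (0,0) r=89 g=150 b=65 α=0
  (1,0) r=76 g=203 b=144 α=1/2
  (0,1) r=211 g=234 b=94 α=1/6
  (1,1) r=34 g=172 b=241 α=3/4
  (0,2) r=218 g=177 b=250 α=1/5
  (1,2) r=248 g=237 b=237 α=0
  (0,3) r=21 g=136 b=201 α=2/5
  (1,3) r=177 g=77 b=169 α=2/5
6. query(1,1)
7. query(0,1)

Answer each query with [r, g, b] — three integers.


at x=1,y=0 over L1,L2:
after L1 α=1: [95, 215, 132]
after L2 α=5/7: [1255/7, 1690/7, 914/7]
rounded: [179, 241, 131]

query (1,1) [L1,L2,L3,L4] — begin 0,0,0
L1 α=3/4: [9, 162, 81/4]
L2 α=1/2: [31, 109, 1033/8]
L3 α=1/4: [199/4, 579/4, 4907/32]
L4 α=3/4: [607/16, 2643/16, 28043/128]
= [38, 165, 219]

query (0,1) [L1,L2,L3,L4] — begin 0,0,0
L1 α=1/2: [36, 84, 79]
L2 α=4/5: [748/5, 80, 867/5]
L3 α=1/3: [1706/15, 278/3, 2239/15]
L4 α=1/6: [2339/18, 1046/9, 2521/18]
→ [130, 116, 140]


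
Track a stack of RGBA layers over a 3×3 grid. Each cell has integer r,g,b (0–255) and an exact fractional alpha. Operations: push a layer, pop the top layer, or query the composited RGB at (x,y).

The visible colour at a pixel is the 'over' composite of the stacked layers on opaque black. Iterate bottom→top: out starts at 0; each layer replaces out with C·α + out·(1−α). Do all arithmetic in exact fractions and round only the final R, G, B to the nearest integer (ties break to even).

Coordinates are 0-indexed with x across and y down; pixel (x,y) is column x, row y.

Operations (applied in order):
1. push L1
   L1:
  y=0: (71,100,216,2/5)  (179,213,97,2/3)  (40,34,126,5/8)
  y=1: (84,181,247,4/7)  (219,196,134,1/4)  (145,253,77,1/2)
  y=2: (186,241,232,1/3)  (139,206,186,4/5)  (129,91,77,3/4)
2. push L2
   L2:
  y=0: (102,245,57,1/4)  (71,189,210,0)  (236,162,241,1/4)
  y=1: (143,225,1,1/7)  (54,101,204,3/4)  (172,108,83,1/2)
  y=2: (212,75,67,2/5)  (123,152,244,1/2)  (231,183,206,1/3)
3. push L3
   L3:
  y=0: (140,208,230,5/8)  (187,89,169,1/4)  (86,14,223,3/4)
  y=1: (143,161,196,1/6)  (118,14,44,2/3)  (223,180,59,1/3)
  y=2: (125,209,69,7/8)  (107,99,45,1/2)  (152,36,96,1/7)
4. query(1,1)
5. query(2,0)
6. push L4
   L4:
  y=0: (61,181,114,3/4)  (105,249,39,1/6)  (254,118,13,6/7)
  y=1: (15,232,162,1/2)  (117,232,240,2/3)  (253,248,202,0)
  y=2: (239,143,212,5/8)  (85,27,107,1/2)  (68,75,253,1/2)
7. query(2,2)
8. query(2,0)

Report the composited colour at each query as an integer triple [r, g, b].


(1,1) stack=L1,L2,L3; from [0,0,0]:
after L1 α=1/4: [219/4, 49, 67/2]
after L2 α=3/4: [867/16, 88, 1291/8]
after L3 α=2/3: [4643/48, 116/3, 665/8]
= [97, 39, 83]

at x=2,y=0 over L1,L2,L3:
after L1 α=5/8: [25, 85/4, 315/4]
after L2 α=1/4: [311/4, 903/16, 1909/16]
after L3 α=3/4: [1343/16, 1575/64, 12613/64]
rounded: [84, 25, 197]

query (2,2) [L1,L2,L3,L4] — begin 0,0,0
after L1 α=3/4: [387/4, 273/4, 231/4]
after L2 α=1/3: [283/2, 213/2, 643/6]
after L3 α=1/7: [143, 675/7, 739/7]
after L4 α=1/2: [211/2, 600/7, 1255/7]
= [106, 86, 179]

at x=2,y=0 over L1,L2,L3,L4:
+L1 (α=5/8) → [25, 85/4, 315/4]
+L2 (α=1/4) → [311/4, 903/16, 1909/16]
+L3 (α=3/4) → [1343/16, 1575/64, 12613/64]
+L4 (α=6/7) → [25727/112, 46887/448, 2515/64]
rounded: [230, 105, 39]


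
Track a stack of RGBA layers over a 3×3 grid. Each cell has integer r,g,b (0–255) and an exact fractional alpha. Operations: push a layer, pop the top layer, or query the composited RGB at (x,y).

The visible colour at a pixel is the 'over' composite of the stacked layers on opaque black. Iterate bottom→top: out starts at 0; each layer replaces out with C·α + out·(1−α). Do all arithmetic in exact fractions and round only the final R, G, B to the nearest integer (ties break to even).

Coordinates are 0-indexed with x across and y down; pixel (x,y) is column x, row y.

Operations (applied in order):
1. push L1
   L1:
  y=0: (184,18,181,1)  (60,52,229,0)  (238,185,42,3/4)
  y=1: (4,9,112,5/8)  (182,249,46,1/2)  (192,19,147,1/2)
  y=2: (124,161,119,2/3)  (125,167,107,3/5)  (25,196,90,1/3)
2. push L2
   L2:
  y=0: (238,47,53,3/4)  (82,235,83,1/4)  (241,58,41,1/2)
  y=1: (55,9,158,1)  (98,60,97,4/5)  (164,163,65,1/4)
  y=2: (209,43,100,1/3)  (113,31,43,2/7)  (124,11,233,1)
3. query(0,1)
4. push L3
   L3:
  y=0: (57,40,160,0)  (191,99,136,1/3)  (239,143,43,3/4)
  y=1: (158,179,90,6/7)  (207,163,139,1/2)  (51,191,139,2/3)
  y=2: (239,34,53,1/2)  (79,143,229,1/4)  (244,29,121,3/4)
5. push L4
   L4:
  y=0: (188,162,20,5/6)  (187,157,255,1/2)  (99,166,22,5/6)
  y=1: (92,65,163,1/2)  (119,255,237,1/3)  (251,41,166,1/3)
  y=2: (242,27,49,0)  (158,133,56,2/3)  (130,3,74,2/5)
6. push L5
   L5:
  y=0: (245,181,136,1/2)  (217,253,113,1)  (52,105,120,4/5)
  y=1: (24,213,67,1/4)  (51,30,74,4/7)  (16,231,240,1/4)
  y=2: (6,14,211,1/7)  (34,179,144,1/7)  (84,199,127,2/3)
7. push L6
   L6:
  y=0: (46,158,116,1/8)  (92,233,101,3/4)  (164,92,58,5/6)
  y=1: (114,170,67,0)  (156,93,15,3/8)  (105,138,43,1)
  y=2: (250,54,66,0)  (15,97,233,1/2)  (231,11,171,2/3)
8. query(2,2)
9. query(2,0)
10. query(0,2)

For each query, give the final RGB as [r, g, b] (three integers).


query (0,1) [L1,L2] — begin 0,0,0
L1 α=5/8: [5/2, 45/8, 70]
L2 α=1: [55, 9, 158]
→ [55, 9, 158]

query (2,2) [L1,L2,L3,L4,L5,L6] — begin 0,0,0
L1 α=1/3: [25/3, 196/3, 30]
L2 α=1: [124, 11, 233]
L3 α=3/4: [214, 49/2, 149]
L4 α=2/5: [902/5, 159/10, 119]
L5 α=2/3: [1742/15, 4139/30, 373/3]
L6 α=2/3: [8672/45, 4799/90, 1399/9]
= [193, 53, 155]

(2,0) stack=L1,L2,L3,L4,L5,L6; from [0,0,0]:
L1 α=3/4: [357/2, 555/4, 63/2]
L2 α=1/2: [839/4, 787/8, 145/4]
L3 α=3/4: [3707/16, 4219/32, 661/16]
L4 α=5/6: [11627/96, 30779/192, 807/32]
L5 α=4/5: [6319/96, 111419/960, 16167/160]
L6 α=5/6: [85039/576, 553019/5760, 62567/960]
= [148, 96, 65]

query (0,2) [L1,L2,L3,L4,L5,L6] — begin 0,0,0
+L1 (α=2/3) → [248/3, 322/3, 238/3]
+L2 (α=1/3) → [1123/9, 773/9, 776/9]
+L3 (α=1/2) → [1637/9, 1079/18, 1253/18]
+L4 (α=0) → [1637/9, 1079/18, 1253/18]
+L5 (α=1/7) → [3292/21, 1121/21, 1886/21]
+L6 (α=0) → [3292/21, 1121/21, 1886/21]
→ [157, 53, 90]


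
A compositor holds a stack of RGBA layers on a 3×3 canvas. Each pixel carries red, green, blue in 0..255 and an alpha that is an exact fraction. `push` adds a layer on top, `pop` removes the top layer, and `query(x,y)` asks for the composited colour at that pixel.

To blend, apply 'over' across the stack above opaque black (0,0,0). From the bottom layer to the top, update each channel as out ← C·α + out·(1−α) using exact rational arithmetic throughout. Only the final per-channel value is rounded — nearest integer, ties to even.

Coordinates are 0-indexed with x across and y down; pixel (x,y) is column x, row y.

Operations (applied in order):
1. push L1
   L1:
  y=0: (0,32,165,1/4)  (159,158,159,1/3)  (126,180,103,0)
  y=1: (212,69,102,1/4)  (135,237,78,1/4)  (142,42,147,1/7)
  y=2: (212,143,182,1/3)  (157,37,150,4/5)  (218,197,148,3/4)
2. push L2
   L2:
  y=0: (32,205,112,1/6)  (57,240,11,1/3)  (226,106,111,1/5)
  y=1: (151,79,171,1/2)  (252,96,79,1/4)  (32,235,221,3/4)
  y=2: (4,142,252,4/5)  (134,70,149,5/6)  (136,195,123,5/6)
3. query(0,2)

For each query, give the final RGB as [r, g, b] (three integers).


at x=0,y=2 over L1,L2:
L1 α=1/3: [212/3, 143/3, 182/3]
L2 α=4/5: [52/3, 1847/15, 3206/15]
= [17, 123, 214]


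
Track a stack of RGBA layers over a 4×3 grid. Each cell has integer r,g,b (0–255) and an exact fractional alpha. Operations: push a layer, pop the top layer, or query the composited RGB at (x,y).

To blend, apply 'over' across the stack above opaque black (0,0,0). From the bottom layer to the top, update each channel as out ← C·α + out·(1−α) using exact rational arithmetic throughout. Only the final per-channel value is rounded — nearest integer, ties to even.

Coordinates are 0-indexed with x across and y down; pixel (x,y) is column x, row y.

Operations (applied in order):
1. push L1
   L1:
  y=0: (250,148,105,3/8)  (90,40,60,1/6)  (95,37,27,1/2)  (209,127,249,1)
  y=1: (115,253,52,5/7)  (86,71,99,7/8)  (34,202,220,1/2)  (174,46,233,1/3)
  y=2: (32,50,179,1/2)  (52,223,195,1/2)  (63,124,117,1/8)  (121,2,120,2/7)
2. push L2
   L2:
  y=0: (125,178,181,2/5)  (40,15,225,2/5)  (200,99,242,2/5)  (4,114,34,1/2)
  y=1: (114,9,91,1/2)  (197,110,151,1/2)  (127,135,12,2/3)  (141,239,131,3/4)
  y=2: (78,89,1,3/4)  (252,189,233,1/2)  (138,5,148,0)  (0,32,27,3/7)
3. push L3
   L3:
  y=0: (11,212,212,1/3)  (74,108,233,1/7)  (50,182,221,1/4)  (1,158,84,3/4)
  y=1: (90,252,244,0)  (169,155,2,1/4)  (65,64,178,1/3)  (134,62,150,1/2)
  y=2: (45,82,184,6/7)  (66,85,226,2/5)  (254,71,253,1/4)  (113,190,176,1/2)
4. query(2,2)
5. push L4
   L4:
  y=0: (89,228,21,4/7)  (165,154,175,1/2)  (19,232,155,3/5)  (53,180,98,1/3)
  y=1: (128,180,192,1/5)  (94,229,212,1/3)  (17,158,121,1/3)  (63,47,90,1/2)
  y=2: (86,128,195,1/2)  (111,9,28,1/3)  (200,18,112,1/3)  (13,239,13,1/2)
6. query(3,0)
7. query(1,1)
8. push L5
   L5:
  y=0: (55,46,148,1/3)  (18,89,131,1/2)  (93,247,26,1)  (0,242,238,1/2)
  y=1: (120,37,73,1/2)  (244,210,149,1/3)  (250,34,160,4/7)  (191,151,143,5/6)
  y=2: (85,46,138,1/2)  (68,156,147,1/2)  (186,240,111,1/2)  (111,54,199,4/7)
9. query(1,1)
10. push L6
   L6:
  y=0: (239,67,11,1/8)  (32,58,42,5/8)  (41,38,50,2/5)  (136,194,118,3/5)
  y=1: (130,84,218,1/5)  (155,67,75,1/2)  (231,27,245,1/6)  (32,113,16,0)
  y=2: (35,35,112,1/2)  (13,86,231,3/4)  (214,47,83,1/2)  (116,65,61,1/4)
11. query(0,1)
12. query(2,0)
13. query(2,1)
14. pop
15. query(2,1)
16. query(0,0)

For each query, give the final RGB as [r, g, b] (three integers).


at x=2,y=2 over L1,L2,L3:
+L1 (α=1/8) → [63/8, 31/2, 117/8]
+L2 (α=0) → [63/8, 31/2, 117/8]
+L3 (α=1/4) → [2221/32, 235/8, 2375/32]
= [69, 29, 74]

(3,0) stack=L1,L2,L3,L4; from [0,0,0]:
after L1 α=1: [209, 127, 249]
after L2 α=1/2: [213/2, 241/2, 283/2]
after L3 α=3/4: [219/8, 1189/8, 787/8]
after L4 α=1/3: [431/12, 1909/12, 393/4]
rounded: [36, 159, 98]

at x=1,y=1 over L1,L2,L3,L4:
after L1 α=7/8: [301/4, 497/8, 693/8]
after L2 α=1/2: [1089/8, 1377/16, 1901/16]
after L3 α=1/4: [4619/32, 6611/64, 5735/64]
after L4 α=1/3: [2041/16, 13939/96, 4173/32]
→ [128, 145, 130]

at x=1,y=1 over L1,L2,L3,L4,L5:
after L1 α=7/8: [301/4, 497/8, 693/8]
after L2 α=1/2: [1089/8, 1377/16, 1901/16]
after L3 α=1/4: [4619/32, 6611/64, 5735/64]
after L4 α=1/3: [2041/16, 13939/96, 4173/32]
after L5 α=1/3: [1331/8, 24019/144, 6557/48]
→ [166, 167, 137]

(0,1) stack=L1,L2,L3,L4,L5,L6; from [0,0,0]:
L1 α=5/7: [575/7, 1265/7, 260/7]
L2 α=1/2: [1373/14, 664/7, 897/14]
L3 α=0: [1373/14, 664/7, 897/14]
L4 α=1/5: [3642/35, 3916/35, 3138/35]
L5 α=1/2: [3921/35, 5211/70, 5693/70]
L6 α=1/5: [20234/175, 13362/175, 19016/175]
= [116, 76, 109]

query (2,0) [L1,L2,L3,L4,L5,L6] — begin 0,0,0
+L1 (α=1/2) → [95/2, 37/2, 27/2]
+L2 (α=2/5) → [217/2, 507/10, 1049/10]
+L3 (α=1/4) → [751/8, 3341/40, 5357/40]
+L4 (α=3/5) → [979/20, 17261/100, 14657/100]
+L5 (α=1) → [93, 247, 26]
+L6 (α=2/5) → [361/5, 817/5, 178/5]
→ [72, 163, 36]

query (2,1) [L1,L2,L3,L4,L5,L6] — begin 0,0,0
L1 α=1/2: [17, 101, 110]
L2 α=2/3: [271/3, 371/3, 134/3]
L3 α=1/3: [737/9, 934/9, 802/9]
L4 α=1/3: [1627/27, 3290/27, 2693/27]
L5 α=4/7: [10627/63, 4514/63, 8453/63]
L6 α=1/6: [33844/189, 24271/378, 28850/189]
= [179, 64, 153]

(2,1) stack=L1,L2,L3,L4,L5; from [0,0,0]:
L1 α=1/2: [17, 101, 110]
L2 α=2/3: [271/3, 371/3, 134/3]
L3 α=1/3: [737/9, 934/9, 802/9]
L4 α=1/3: [1627/27, 3290/27, 2693/27]
L5 α=4/7: [10627/63, 4514/63, 8453/63]
= [169, 72, 134]

(0,0) stack=L1,L2,L3,L4,L5; from [0,0,0]:
L1 α=3/8: [375/4, 111/2, 315/8]
L2 α=2/5: [425/4, 209/2, 3841/40]
L3 α=1/3: [149/2, 421/3, 8081/60]
L4 α=4/7: [1159/14, 1333/7, 9761/140]
L5 α=1/3: [1544/21, 996/7, 6707/70]
→ [74, 142, 96]


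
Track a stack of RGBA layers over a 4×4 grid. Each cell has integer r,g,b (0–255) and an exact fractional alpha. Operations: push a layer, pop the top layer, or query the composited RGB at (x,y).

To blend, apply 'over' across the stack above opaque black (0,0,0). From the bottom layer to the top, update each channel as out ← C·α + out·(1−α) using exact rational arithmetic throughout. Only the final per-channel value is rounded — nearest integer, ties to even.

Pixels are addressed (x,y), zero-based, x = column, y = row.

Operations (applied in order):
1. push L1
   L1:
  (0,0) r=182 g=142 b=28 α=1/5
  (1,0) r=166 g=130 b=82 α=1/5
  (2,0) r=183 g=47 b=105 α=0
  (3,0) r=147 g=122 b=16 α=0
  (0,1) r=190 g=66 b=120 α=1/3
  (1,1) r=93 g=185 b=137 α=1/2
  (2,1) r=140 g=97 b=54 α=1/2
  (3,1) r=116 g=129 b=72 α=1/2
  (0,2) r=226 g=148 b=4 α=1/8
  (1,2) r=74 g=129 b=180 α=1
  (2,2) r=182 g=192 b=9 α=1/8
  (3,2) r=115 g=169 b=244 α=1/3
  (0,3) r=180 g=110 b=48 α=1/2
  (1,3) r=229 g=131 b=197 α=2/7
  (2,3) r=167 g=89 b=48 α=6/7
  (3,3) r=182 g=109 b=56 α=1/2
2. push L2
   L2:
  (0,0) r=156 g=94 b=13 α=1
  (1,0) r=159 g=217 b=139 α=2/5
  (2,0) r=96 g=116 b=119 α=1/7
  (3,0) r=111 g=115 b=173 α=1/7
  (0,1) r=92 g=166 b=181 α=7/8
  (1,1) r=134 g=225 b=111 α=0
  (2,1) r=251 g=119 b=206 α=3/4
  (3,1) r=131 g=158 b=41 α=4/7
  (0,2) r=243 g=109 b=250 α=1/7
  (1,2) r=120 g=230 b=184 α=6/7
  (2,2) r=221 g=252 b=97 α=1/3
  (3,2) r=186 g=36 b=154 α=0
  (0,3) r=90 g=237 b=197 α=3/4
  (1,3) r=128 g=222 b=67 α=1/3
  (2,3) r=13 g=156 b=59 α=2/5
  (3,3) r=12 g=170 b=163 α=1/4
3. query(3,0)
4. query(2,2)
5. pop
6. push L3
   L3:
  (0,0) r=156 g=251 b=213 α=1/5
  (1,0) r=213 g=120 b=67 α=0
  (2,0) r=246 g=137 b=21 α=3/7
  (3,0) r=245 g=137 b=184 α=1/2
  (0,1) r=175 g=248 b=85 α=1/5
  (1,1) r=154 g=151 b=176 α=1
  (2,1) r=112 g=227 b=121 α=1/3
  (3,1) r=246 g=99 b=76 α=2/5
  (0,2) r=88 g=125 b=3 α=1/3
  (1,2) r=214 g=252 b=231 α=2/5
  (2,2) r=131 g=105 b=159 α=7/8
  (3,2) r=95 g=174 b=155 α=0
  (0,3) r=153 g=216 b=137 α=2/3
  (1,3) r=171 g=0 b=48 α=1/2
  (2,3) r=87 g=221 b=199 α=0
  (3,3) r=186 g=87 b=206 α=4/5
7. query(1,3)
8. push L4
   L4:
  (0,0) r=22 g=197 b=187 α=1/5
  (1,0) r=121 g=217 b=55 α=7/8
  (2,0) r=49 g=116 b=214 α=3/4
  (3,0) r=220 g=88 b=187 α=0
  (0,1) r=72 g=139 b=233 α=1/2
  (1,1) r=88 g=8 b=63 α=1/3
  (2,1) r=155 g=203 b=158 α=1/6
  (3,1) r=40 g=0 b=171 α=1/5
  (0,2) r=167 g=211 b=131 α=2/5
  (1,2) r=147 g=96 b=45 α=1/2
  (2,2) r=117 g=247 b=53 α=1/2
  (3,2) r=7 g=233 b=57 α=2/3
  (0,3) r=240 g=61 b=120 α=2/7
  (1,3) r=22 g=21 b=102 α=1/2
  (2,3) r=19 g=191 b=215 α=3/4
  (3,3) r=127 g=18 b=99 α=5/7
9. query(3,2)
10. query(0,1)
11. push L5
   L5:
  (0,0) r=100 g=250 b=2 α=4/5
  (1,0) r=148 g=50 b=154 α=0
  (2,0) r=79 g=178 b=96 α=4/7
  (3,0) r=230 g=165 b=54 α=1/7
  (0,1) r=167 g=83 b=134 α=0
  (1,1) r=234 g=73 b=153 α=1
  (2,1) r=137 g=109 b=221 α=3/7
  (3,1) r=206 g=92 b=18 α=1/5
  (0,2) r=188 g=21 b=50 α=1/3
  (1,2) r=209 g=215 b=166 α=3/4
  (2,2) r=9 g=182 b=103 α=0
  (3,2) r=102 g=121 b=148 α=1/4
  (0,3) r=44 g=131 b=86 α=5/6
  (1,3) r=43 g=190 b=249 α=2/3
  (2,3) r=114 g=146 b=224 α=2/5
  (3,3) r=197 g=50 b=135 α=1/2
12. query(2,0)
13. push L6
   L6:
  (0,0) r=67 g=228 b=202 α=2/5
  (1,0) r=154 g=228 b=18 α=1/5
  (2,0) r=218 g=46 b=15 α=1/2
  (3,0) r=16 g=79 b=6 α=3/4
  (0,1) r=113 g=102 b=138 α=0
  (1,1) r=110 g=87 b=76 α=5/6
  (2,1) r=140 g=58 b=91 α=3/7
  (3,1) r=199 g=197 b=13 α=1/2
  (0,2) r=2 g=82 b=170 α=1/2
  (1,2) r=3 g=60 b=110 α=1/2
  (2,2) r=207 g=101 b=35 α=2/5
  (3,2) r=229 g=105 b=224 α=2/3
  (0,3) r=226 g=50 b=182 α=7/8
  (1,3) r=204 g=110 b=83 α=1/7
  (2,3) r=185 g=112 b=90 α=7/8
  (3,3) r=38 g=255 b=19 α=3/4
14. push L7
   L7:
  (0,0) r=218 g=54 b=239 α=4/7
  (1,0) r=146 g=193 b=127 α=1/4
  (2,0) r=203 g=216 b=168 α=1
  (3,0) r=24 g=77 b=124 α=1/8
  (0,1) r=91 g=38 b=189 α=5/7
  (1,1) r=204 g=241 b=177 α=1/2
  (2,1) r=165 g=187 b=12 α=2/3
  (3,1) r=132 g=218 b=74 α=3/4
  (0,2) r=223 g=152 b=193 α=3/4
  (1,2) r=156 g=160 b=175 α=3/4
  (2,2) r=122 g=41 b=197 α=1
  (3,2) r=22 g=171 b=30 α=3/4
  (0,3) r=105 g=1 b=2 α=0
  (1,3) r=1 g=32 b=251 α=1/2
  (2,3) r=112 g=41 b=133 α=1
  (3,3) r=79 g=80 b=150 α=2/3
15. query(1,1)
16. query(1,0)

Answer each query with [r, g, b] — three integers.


(3,0) stack=L1,L2; from [0,0,0]:
after L1 α=0: [0, 0, 0]
after L2 α=1/7: [111/7, 115/7, 173/7]
= [16, 16, 25]

at x=2,y=2 over L1,L2:
after L1 α=1/8: [91/4, 24, 9/8]
after L2 α=1/3: [533/6, 100, 397/12]
→ [89, 100, 33]

query (1,3) [L1,L3] — begin 0,0,0
after L1 α=2/7: [458/7, 262/7, 394/7]
after L3 α=1/2: [1655/14, 131/7, 365/7]
rounded: [118, 19, 52]

at x=3,y=2 over L1,L3,L4:
L1 α=1/3: [115/3, 169/3, 244/3]
L3 α=0: [115/3, 169/3, 244/3]
L4 α=2/3: [157/9, 1567/9, 586/9]
→ [17, 174, 65]

(0,1) stack=L1,L3,L4; from [0,0,0]:
+L1 (α=1/3) → [190/3, 22, 40]
+L3 (α=1/5) → [257/3, 336/5, 49]
+L4 (α=1/2) → [473/6, 1031/10, 141]
rounded: [79, 103, 141]

at x=2,y=0 over L1,L3,L4,L5:
after L1 α=0: [0, 0, 0]
after L3 α=3/7: [738/7, 411/7, 9]
after L4 α=3/4: [1767/28, 2847/28, 651/4]
after L5 α=4/7: [14149/196, 28477/196, 3489/28]
= [72, 145, 125]

at x=1,y=1 over L1,L3,L4,L5,L6,L7:
+L1 (α=1/2) → [93/2, 185/2, 137/2]
+L3 (α=1) → [154, 151, 176]
+L4 (α=1/3) → [132, 310/3, 415/3]
+L5 (α=1) → [234, 73, 153]
+L6 (α=5/6) → [392/3, 254/3, 533/6]
+L7 (α=1/2) → [502/3, 977/6, 1595/12]
rounded: [167, 163, 133]

(1,0) stack=L1,L3,L4,L5,L6,L7; from [0,0,0]:
+L1 (α=1/5) → [166/5, 26, 82/5]
+L3 (α=0) → [166/5, 26, 82/5]
+L4 (α=7/8) → [4401/40, 1545/8, 2007/40]
+L5 (α=0) → [4401/40, 1545/8, 2007/40]
+L6 (α=1/5) → [5941/50, 2001/10, 2187/50]
+L7 (α=1/4) → [25123/200, 7933/40, 12911/200]
→ [126, 198, 65]


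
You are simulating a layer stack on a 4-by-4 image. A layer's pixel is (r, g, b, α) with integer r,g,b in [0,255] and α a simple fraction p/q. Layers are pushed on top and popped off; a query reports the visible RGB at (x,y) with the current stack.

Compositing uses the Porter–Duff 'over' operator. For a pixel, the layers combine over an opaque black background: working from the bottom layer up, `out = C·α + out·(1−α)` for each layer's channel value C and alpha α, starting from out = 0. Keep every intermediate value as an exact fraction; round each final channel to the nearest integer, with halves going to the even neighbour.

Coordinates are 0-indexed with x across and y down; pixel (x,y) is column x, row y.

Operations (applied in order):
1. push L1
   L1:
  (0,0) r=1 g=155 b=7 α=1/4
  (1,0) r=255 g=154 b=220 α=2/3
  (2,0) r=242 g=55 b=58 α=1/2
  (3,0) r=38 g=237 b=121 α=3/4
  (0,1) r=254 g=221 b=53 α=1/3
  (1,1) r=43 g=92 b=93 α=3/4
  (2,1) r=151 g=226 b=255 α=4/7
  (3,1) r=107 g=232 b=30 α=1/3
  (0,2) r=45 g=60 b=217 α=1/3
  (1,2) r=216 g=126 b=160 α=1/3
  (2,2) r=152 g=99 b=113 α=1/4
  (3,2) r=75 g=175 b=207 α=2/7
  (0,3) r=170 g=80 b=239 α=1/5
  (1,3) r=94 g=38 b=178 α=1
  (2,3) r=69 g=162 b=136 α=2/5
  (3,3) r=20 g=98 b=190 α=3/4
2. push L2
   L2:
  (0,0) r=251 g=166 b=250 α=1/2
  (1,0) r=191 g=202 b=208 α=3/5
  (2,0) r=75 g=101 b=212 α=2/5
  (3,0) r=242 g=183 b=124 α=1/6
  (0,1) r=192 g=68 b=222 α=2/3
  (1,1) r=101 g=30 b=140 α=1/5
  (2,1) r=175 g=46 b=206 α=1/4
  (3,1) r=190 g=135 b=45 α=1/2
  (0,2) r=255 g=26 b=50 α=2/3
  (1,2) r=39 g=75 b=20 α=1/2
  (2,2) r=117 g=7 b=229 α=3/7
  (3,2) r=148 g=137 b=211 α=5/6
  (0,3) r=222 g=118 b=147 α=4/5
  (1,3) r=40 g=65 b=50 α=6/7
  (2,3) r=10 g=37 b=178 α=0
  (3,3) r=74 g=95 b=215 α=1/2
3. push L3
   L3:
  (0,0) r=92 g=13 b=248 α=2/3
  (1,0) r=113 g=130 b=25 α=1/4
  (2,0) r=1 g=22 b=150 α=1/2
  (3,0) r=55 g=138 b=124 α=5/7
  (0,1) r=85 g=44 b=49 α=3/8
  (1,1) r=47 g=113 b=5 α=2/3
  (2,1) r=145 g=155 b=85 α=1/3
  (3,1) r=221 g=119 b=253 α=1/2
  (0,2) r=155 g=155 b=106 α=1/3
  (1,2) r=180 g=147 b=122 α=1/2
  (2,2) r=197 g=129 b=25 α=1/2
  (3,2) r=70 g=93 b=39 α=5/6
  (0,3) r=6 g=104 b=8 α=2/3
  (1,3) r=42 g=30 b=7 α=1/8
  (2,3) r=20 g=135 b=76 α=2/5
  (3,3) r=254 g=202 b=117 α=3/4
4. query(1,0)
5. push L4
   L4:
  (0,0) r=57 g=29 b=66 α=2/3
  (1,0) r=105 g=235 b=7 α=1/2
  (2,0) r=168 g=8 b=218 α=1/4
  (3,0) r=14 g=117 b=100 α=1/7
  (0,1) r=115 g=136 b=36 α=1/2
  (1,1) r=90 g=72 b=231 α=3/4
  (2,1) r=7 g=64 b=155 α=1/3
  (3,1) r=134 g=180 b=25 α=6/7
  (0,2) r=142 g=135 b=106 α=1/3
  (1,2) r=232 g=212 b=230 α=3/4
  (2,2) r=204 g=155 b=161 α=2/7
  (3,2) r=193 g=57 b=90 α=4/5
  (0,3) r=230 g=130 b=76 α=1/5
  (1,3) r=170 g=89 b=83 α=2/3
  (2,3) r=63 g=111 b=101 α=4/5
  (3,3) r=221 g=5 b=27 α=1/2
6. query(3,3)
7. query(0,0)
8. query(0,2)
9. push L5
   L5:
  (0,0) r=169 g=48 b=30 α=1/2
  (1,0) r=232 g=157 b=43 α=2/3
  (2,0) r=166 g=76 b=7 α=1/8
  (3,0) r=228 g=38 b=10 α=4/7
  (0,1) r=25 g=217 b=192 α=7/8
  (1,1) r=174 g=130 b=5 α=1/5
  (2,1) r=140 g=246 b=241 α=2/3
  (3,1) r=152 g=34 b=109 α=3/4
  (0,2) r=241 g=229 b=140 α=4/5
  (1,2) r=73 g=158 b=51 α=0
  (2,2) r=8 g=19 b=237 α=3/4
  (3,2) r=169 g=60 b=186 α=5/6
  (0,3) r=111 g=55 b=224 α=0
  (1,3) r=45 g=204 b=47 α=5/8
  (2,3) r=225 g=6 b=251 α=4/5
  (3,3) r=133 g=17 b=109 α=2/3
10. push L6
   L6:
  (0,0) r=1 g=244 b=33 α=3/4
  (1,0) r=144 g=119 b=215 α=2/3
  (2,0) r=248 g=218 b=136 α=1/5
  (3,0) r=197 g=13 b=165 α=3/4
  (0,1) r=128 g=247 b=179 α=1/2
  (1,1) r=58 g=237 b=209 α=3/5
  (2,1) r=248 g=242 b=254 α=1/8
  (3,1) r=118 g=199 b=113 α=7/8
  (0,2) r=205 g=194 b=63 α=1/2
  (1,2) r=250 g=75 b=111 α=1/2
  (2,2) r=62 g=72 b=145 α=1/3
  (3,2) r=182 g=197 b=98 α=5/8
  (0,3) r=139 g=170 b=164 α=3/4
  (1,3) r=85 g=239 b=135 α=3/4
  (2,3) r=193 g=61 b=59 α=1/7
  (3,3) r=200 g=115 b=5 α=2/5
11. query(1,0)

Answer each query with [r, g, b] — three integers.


query (1,0) [L1,L2,L3] — begin 0,0,0
after L1 α=2/3: [170, 308/3, 440/3]
after L2 α=3/5: [913/5, 2434/15, 2752/15]
after L3 α=1/4: [826/5, 771/5, 2877/20]
= [165, 154, 144]

query (3,3) [L1,L2,L3,L4] — begin 0,0,0
after L1 α=3/4: [15, 147/2, 285/2]
after L2 α=1/2: [89/2, 337/4, 715/4]
after L3 α=3/4: [1613/8, 2761/16, 2119/16]
after L4 α=1/2: [3381/16, 2841/32, 2551/32]
rounded: [211, 89, 80]

(0,0) stack=L1,L2,L3,L4; from [0,0,0]:
after L1 α=1/4: [1/4, 155/4, 7/4]
after L2 α=1/2: [1005/8, 819/8, 1007/8]
after L3 α=2/3: [2477/24, 1027/24, 4975/24]
after L4 α=2/3: [5213/72, 2419/72, 8143/72]
= [72, 34, 113]

at x=0,y=2 over L1,L2,L3,L4:
after L1 α=1/3: [15, 20, 217/3]
after L2 α=2/3: [175, 24, 517/9]
after L3 α=1/3: [505/3, 203/3, 1988/27]
after L4 α=1/3: [1436/9, 811/9, 6838/81]
→ [160, 90, 84]

query (1,0) [L1,L2,L3,L4,L5,L6] — begin 0,0,0
L1 α=2/3: [170, 308/3, 440/3]
L2 α=3/5: [913/5, 2434/15, 2752/15]
L3 α=1/4: [826/5, 771/5, 2877/20]
L4 α=1/2: [1351/10, 973/5, 3017/40]
L5 α=2/3: [1997/10, 2543/15, 6457/120]
L6 α=2/3: [4877/30, 6113/45, 58057/360]
→ [163, 136, 161]


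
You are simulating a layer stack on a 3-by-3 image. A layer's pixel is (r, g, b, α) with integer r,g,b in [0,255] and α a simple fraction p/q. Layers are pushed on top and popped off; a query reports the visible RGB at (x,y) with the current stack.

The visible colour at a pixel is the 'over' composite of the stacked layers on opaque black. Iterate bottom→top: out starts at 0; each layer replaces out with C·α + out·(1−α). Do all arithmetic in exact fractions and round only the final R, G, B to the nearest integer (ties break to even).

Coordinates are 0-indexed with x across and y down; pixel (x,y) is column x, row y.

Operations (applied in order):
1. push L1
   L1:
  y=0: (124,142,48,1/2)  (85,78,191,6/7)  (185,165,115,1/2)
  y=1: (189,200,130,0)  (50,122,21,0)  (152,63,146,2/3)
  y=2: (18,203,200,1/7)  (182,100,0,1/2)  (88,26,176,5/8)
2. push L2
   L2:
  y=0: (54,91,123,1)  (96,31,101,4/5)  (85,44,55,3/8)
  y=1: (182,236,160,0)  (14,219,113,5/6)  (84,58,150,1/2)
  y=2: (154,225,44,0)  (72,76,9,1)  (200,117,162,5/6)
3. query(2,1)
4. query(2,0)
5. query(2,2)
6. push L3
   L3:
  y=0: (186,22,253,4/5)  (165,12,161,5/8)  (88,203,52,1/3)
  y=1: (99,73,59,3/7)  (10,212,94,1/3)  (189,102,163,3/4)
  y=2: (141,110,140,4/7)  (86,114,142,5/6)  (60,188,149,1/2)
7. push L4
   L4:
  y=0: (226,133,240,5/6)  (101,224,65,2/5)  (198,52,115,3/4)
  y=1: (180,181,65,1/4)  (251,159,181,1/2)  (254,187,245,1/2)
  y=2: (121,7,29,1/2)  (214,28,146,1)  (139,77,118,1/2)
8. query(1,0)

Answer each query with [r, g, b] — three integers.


(2,1) stack=L1,L2; from [0,0,0]:
after L1 α=2/3: [304/3, 42, 292/3]
after L2 α=1/2: [278/3, 50, 371/3]
rounded: [93, 50, 124]

query (2,0) [L1,L2] — begin 0,0,0
after L1 α=1/2: [185/2, 165/2, 115/2]
after L2 α=3/8: [1435/16, 1089/16, 905/16]
→ [90, 68, 57]

(2,2) stack=L1,L2; from [0,0,0]:
+L1 (α=5/8) → [55, 65/4, 110]
+L2 (α=5/6) → [1055/6, 2405/24, 460/3]
= [176, 100, 153]

at x=1,y=0 over L1,L2,L3,L4:
after L1 α=6/7: [510/7, 468/7, 1146/7]
after L2 α=4/5: [3198/35, 1336/35, 3974/35]
after L3 α=5/8: [38469/280, 1527/70, 40097/280]
after L4 α=2/5: [171967/1400, 35941/350, 156691/1400]
rounded: [123, 103, 112]
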